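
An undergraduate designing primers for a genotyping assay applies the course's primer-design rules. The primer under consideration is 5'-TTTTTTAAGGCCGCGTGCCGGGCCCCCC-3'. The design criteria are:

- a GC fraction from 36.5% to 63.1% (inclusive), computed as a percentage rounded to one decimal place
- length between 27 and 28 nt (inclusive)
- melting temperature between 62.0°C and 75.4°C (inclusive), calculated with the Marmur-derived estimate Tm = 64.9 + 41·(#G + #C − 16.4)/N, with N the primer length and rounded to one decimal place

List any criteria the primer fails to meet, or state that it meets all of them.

Base counts: A=2, T=7, G=8, C=11 (length 28).
GC content: GC 19/28 = 67.9%, outside 36.5–63.1% ✗
length: length 28 ✓
Tm: Tm = 64.9 + 41·(19 − 16.4)/28 = 68.7°C ✓

Fails: GC content.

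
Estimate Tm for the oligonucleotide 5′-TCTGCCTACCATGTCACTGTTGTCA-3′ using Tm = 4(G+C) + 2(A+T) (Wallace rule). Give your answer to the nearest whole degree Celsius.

74°C

Base counts: A=4, T=9, G=4, C=8 (length 25).
Tm = 2·(4+9) + 4·(4+8) = 2·13 + 4·12 = 26 + 48 = 74°C.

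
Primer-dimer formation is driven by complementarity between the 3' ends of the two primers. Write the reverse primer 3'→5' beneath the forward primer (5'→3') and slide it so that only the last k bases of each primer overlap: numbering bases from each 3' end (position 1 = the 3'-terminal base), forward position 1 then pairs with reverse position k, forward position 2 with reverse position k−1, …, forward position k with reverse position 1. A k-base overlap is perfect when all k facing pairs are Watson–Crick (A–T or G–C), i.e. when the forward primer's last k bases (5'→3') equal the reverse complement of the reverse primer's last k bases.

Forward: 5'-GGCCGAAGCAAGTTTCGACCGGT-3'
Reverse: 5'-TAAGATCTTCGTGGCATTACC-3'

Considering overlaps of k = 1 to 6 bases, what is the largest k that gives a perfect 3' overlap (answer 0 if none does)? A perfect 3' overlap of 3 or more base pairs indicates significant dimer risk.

Last 6 bases (5'→3') — forward …ACCGGT, reverse …ATTACC.
Reverse complement of the reverse primer's last 6 bases: GGTAAT; its first k bases are the reverse complement of the reverse primer's last k bases, so a perfect k-base overlap needs the forward primer's last k bases to equal them.
Comparing (forward last k vs required): k=1: T vs G ✗; k=2: GT vs GG ✗; k=3: GGT vs GGT ✓; k=4: CGGT vs GGTA ✗; k=5: CCGGT vs GGTAA ✗; k=6: ACCGGT vs GGTAAT ✗.
Only k = 3 is perfect, so the longest perfect 3' overlap is 3.

Longest perfect overlap: 3 complementary base pairs; significant dimer risk (threshold 3).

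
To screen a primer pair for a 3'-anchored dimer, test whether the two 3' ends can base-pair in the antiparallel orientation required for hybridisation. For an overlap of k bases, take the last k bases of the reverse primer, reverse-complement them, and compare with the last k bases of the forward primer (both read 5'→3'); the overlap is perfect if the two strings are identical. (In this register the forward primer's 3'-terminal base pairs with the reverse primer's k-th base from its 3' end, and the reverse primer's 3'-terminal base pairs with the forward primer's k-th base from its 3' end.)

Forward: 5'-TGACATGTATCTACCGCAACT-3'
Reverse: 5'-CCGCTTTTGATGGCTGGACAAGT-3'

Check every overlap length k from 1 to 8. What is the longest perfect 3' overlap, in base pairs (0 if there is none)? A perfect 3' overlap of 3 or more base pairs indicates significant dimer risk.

Longest perfect overlap: 3 complementary base pairs; significant dimer risk (threshold 3).

Last 8 bases (5'→3') — forward …CCGCAACT, reverse …GGACAAGT.
Reverse complement of the reverse primer's last 8 bases: ACTTGTCC; its first k bases are the reverse complement of the reverse primer's last k bases, so a perfect k-base overlap needs the forward primer's last k bases to equal them.
Comparing (forward last k vs required): k=1: T vs A ✗; k=2: CT vs AC ✗; k=3: ACT vs ACT ✓; k=4: AACT vs ACTT ✗; k=5: CAACT vs ACTTG ✗; k=6: GCAACT vs ACTTGT ✗; k=7: CGCAACT vs ACTTGTC ✗; k=8: CCGCAACT vs ACTTGTCC ✗.
Only k = 3 is perfect, so the longest perfect 3' overlap is 3.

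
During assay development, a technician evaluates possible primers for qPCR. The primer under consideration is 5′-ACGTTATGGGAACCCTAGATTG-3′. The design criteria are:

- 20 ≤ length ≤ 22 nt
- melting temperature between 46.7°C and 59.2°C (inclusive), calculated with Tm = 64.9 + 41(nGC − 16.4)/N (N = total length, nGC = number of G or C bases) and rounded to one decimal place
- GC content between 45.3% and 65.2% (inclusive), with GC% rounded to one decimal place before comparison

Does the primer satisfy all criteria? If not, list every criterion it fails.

Meets all criteria.

Base counts: A=6, T=6, G=6, C=4 (length 22).
length: length 22 ✓
Tm: Tm = 64.9 + 41·(10 − 16.4)/22 = 53.0°C ✓
GC content: GC 10/22 = 45.5% ✓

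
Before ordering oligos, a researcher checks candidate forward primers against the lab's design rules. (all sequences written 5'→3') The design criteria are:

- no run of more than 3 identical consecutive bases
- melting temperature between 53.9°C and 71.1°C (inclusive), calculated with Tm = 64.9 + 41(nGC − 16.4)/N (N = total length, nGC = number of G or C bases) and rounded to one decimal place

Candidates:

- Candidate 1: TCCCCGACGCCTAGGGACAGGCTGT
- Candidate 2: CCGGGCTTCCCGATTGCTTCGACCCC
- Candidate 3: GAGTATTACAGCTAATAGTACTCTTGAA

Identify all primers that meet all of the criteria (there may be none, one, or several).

Candidate 3 only.

Candidate 1 (25 nt, A=4 T=4 G=8 C=9): longest run = 4, exceeds 3 ✗; Tm = 64.9 + 41·(17 − 16.4)/25 = 65.9°C ✓ — fails.
Candidate 2 (26 nt, A=2 T=6 G=6 C=12): longest run = 4, exceeds 3 ✗; Tm = 64.9 + 41·(18 − 16.4)/26 = 67.4°C ✓ — fails.
Candidate 3 (28 nt, A=10 T=9 G=5 C=4): longest run = 2 ✓; Tm = 64.9 + 41·(9 − 16.4)/28 = 54.1°C ✓ — passes.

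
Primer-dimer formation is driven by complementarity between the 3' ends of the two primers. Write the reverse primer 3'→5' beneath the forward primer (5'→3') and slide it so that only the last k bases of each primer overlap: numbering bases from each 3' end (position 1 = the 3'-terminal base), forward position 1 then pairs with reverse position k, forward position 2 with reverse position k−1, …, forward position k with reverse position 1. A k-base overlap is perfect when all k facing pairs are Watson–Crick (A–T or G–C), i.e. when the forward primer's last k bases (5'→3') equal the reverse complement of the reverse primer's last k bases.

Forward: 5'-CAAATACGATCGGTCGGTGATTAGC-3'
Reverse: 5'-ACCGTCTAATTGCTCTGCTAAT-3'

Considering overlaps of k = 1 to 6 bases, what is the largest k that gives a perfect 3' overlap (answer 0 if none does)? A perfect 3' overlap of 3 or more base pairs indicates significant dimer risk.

Longest perfect overlap: 6 complementary base pairs; significant dimer risk (threshold 3).

Last 6 bases (5'→3') — forward …ATTAGC, reverse …GCTAAT.
Reverse complement of the reverse primer's last 6 bases: ATTAGC; its first k bases are the reverse complement of the reverse primer's last k bases, so a perfect k-base overlap needs the forward primer's last k bases to equal them.
Comparing (forward last k vs required): k=1: C vs A ✗; k=2: GC vs AT ✗; k=3: AGC vs ATT ✗; k=4: TAGC vs ATTA ✗; k=5: TTAGC vs ATTAG ✗; k=6: ATTAGC vs ATTAGC ✓.
Only k = 6 is perfect, so the longest perfect 3' overlap is 6.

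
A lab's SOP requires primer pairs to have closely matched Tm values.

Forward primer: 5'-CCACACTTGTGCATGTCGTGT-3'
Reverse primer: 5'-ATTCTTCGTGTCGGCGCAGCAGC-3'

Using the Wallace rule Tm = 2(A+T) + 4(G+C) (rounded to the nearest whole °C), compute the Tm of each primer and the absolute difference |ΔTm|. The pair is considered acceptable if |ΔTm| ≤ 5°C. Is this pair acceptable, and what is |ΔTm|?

Forward: A=3 T=7 G=5 C=6 → Tm = 2·10 + 4·11 = 64°C.
Reverse: A=3 T=6 G=7 C=7 → Tm = 2·9 + 4·14 = 74°C.
|ΔTm| = |64 − 74| = 10°C, > 5°C.

|ΔTm| = 10°C; the pair is not acceptable.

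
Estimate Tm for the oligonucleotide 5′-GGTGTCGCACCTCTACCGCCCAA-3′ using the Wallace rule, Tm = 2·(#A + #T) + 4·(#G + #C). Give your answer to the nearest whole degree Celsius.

76°C

Base counts: A=4, T=4, G=5, C=10 (length 23).
Tm = 2·(4+4) + 4·(5+10) = 2·8 + 4·15 = 16 + 60 = 76°C.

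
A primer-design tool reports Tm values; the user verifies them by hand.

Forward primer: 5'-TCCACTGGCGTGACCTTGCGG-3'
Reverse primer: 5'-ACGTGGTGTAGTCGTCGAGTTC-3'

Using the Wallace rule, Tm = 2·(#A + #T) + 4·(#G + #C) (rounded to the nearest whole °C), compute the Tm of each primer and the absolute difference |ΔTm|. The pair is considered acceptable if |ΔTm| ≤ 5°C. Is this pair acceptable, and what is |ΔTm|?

Forward: A=2 T=5 G=7 C=7 → Tm = 2·7 + 4·14 = 70°C.
Reverse: A=3 T=7 G=8 C=4 → Tm = 2·10 + 4·12 = 68°C.
|ΔTm| = |70 − 68| = 2°C, ≤ 5°C.

|ΔTm| = 2°C; the pair is acceptable.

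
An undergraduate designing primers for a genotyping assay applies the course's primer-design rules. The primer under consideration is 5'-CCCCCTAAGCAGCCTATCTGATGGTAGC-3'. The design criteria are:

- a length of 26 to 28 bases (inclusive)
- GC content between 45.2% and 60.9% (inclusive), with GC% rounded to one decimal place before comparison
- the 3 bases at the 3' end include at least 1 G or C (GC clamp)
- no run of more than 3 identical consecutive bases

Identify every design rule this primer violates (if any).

Base counts: A=6, T=6, G=6, C=10 (length 28).
length: length 28 ✓
GC content: GC 16/28 = 57.1% ✓
GC clamp: 3' end AGC has 2 G/C ✓
homopolymer run: longest run = 5, exceeds 3 ✗

Fails: homopolymer run.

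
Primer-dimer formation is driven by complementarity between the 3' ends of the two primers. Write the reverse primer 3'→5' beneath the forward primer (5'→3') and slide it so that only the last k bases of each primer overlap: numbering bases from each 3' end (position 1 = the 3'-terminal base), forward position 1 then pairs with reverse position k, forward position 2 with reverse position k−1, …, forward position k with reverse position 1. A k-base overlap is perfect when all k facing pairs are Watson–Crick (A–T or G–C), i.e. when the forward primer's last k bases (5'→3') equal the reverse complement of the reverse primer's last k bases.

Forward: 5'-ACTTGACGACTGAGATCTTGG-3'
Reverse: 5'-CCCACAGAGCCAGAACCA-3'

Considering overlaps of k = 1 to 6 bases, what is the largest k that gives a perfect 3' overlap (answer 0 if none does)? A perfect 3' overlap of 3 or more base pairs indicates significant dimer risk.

Last 6 bases (5'→3') — forward …TCTTGG, reverse …GAACCA.
Reverse complement of the reverse primer's last 6 bases: TGGTTC; its first k bases are the reverse complement of the reverse primer's last k bases, so a perfect k-base overlap needs the forward primer's last k bases to equal them.
Comparing (forward last k vs required): k=1: G vs T ✗; k=2: GG vs TG ✗; k=3: TGG vs TGG ✓; k=4: TTGG vs TGGT ✗; k=5: CTTGG vs TGGTT ✗; k=6: TCTTGG vs TGGTTC ✗.
Only k = 3 is perfect, so the longest perfect 3' overlap is 3.

Longest perfect overlap: 3 complementary base pairs; significant dimer risk (threshold 3).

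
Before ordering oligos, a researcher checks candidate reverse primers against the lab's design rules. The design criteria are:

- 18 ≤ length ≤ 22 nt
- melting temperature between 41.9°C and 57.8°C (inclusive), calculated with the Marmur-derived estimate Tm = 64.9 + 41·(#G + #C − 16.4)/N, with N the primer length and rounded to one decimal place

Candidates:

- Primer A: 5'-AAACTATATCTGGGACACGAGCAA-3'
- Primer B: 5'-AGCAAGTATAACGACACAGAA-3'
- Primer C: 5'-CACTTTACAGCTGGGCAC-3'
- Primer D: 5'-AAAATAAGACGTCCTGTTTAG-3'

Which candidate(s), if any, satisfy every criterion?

Primer A (24 nt, A=10 T=4 G=5 C=5): length 24, outside 18–22 ✗; Tm = 64.9 + 41·(10 − 16.4)/24 = 54.0°C ✓ — fails.
Primer B (21 nt, A=11 T=2 G=4 C=4): length 21 ✓; Tm = 64.9 + 41·(8 − 16.4)/21 = 48.5°C ✓ — passes.
Primer C (18 nt, A=4 T=4 G=4 C=6): length 18 ✓; Tm = 64.9 + 41·(10 − 16.4)/18 = 50.3°C ✓ — passes.
Primer D (21 nt, A=8 T=6 G=4 C=3): length 21 ✓; Tm = 64.9 + 41·(7 − 16.4)/21 = 46.5°C ✓ — passes.

Primer B, Primer C and Primer D.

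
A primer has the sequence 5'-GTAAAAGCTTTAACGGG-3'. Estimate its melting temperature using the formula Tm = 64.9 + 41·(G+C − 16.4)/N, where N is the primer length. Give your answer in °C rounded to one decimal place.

Base counts: A=6, T=4, G=5, C=2; G+C = 7, N = 17.
Tm = 64.9 + 41·(7 − 16.4)/17 = 64.9 + -385.40/17 = 42.2°C.

42.2°C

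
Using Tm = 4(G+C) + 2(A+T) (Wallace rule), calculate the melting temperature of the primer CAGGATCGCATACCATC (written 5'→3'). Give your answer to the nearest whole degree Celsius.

52°C

Base counts: A=5, T=3, G=3, C=6 (length 17).
Tm = 2·(5+3) + 4·(3+6) = 2·8 + 4·9 = 16 + 36 = 52°C.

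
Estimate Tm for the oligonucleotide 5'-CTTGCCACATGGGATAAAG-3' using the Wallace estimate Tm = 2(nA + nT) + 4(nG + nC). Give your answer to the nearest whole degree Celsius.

Base counts: A=6, T=4, G=5, C=4 (length 19).
Tm = 2·(6+4) + 4·(5+4) = 2·10 + 4·9 = 20 + 36 = 56°C.

56°C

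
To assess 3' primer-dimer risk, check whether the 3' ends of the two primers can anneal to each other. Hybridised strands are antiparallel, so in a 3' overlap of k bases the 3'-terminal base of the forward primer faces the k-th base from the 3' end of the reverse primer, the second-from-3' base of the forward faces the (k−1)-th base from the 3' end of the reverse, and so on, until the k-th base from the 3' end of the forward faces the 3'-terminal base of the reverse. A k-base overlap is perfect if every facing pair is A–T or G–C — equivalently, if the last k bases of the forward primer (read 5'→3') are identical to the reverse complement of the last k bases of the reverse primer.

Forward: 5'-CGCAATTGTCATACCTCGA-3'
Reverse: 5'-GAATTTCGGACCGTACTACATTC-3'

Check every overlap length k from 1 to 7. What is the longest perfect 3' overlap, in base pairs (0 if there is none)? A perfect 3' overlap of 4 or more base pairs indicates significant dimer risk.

Last 7 bases (5'→3') — forward …ACCTCGA, reverse …TACATTC.
Reverse complement of the reverse primer's last 7 bases: GAATGTA; its first k bases are the reverse complement of the reverse primer's last k bases, so a perfect k-base overlap needs the forward primer's last k bases to equal them.
Comparing (forward last k vs required): k=1: A vs G ✗; k=2: GA vs GA ✓; k=3: CGA vs GAA ✗; k=4: TCGA vs GAAT ✗; k=5: CTCGA vs GAATG ✗; k=6: CCTCGA vs GAATGT ✗; k=7: ACCTCGA vs GAATGTA ✗.
Only k = 2 is perfect, so the longest perfect 3' overlap is 2.

Longest perfect overlap: 2 complementary base pairs; below the dimer-risk threshold (threshold 4).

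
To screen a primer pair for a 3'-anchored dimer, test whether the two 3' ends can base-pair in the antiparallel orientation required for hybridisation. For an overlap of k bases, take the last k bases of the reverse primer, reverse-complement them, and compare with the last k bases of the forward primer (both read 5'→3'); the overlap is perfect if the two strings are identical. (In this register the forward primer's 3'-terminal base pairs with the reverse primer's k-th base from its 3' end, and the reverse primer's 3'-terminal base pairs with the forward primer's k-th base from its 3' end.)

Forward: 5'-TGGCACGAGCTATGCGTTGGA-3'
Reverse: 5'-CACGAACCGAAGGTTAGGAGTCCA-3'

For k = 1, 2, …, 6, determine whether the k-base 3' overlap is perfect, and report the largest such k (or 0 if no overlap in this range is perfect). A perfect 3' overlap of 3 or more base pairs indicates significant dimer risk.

Longest perfect overlap: 4 complementary base pairs; significant dimer risk (threshold 3).

Last 6 bases (5'→3') — forward …GTTGGA, reverse …AGTCCA.
Reverse complement of the reverse primer's last 6 bases: TGGACT; its first k bases are the reverse complement of the reverse primer's last k bases, so a perfect k-base overlap needs the forward primer's last k bases to equal them.
Comparing (forward last k vs required): k=1: A vs T ✗; k=2: GA vs TG ✗; k=3: GGA vs TGG ✗; k=4: TGGA vs TGGA ✓; k=5: TTGGA vs TGGAC ✗; k=6: GTTGGA vs TGGACT ✗.
Only k = 4 is perfect, so the longest perfect 3' overlap is 4.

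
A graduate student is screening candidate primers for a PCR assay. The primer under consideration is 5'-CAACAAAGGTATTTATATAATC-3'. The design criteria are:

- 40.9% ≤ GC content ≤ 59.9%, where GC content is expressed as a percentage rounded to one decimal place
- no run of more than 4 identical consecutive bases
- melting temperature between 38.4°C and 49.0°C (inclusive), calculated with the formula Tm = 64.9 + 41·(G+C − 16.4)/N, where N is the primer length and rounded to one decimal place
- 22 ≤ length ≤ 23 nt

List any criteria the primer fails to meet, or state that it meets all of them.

Base counts: A=10, T=7, G=2, C=3 (length 22).
GC content: GC 5/22 = 22.7%, outside 40.9–59.9% ✗
homopolymer run: longest run = 3 ✓
Tm: Tm = 64.9 + 41·(5 − 16.4)/22 = 43.7°C ✓
length: length 22 ✓

Fails: GC content.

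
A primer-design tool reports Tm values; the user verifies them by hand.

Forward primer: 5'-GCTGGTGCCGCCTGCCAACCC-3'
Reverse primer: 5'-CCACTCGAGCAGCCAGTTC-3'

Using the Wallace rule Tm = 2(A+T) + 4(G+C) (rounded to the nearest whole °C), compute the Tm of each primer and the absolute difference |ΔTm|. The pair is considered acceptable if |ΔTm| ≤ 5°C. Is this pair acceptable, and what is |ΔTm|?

|ΔTm| = 12°C; the pair is not acceptable.

Forward: A=2 T=3 G=6 C=10 → Tm = 2·5 + 4·16 = 74°C.
Reverse: A=4 T=3 G=4 C=8 → Tm = 2·7 + 4·12 = 62°C.
|ΔTm| = |74 − 62| = 12°C, > 5°C.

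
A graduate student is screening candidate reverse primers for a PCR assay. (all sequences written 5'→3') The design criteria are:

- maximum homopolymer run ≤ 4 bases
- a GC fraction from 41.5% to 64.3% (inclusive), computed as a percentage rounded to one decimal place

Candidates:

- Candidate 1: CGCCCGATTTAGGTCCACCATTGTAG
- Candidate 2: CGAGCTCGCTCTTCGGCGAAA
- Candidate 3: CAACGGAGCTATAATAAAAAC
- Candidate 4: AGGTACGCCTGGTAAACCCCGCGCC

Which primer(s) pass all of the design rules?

Candidate 1 (26 nt, A=5 T=7 G=6 C=8): longest run = 3 ✓; GC 14/26 = 53.8% ✓ — passes.
Candidate 2 (21 nt, A=4 T=4 G=6 C=7): longest run = 3 ✓; GC 13/21 = 61.9% ✓ — passes.
Candidate 3 (21 nt, A=11 T=3 G=3 C=4): longest run = 5, exceeds 4 ✗; GC 7/21 = 33.3%, outside 41.5–64.3% ✗ — fails.
Candidate 4 (25 nt, A=5 T=3 G=7 C=10): longest run = 4 ✓; GC 17/25 = 68.0%, outside 41.5–64.3% ✗ — fails.

Candidate 1 and Candidate 2.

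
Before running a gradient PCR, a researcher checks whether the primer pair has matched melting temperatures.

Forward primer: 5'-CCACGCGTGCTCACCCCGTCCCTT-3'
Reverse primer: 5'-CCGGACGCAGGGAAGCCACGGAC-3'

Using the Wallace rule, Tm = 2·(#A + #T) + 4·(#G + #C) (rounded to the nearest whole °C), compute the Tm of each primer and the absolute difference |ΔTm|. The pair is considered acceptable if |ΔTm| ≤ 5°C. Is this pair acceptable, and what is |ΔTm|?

Forward: A=2 T=5 G=4 C=13 → Tm = 2·7 + 4·17 = 82°C.
Reverse: A=6 T=0 G=9 C=8 → Tm = 2·6 + 4·17 = 80°C.
|ΔTm| = |82 − 80| = 2°C, ≤ 5°C.

|ΔTm| = 2°C; the pair is acceptable.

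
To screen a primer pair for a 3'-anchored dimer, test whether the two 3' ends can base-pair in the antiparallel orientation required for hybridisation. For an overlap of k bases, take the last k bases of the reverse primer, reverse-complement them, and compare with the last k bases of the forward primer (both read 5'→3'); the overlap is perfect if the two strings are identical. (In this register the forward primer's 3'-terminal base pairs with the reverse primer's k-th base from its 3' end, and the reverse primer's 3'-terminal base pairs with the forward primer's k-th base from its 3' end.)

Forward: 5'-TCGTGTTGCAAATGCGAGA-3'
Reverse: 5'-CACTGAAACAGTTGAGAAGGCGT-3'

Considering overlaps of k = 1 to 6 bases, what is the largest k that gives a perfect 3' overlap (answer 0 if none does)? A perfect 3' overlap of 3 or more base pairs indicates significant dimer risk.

Last 6 bases (5'→3') — forward …GCGAGA, reverse …AGGCGT.
Reverse complement of the reverse primer's last 6 bases: ACGCCT; its first k bases are the reverse complement of the reverse primer's last k bases, so a perfect k-base overlap needs the forward primer's last k bases to equal them.
Comparing (forward last k vs required): k=1: A vs A ✓; k=2: GA vs AC ✗; k=3: AGA vs ACG ✗; k=4: GAGA vs ACGC ✗; k=5: CGAGA vs ACGCC ✗; k=6: GCGAGA vs ACGCCT ✗.
Only k = 1 is perfect, so the longest perfect 3' overlap is 1.

Longest perfect overlap: 1 complementary base pair; below the dimer-risk threshold (threshold 3).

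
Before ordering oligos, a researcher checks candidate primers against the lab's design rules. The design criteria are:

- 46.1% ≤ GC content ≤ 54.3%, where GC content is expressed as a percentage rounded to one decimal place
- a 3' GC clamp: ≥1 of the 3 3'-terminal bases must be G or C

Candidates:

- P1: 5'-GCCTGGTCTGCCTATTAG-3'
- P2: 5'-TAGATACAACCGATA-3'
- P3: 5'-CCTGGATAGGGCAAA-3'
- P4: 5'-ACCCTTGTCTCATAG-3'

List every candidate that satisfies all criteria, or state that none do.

P1 (18 nt, A=2 T=6 G=5 C=5): GC 10/18 = 55.6%, outside 46.1–54.3% ✗; 3' end TAG has 1 G/C ✓ — fails.
P2 (15 nt, A=7 T=3 G=2 C=3): GC 5/15 = 33.3%, outside 46.1–54.3% ✗; 3' end ATA has 0 G/C, need ≥1 ✗ — fails.
P3 (15 nt, A=5 T=2 G=5 C=3): GC 8/15 = 53.3% ✓; 3' end AAA has 0 G/C, need ≥1 ✗ — fails.
P4 (15 nt, A=3 T=5 G=2 C=5): GC 7/15 = 46.7% ✓; 3' end TAG has 1 G/C ✓ — passes.

P4 only.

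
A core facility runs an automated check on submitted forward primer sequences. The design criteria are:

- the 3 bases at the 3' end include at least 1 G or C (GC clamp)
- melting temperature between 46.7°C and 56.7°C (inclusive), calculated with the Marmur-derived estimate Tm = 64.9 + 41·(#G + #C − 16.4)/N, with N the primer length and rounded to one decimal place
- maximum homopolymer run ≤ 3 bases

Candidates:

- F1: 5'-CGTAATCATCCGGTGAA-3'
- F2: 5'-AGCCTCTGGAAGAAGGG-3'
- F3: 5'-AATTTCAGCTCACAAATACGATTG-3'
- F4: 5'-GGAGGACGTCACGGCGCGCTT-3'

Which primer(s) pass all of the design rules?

F1 (17 nt, A=5 T=4 G=4 C=4): 3' end GAA has 1 G/C ✓; Tm = 64.9 + 41·(8 − 16.4)/17 = 44.6°C, outside 46.7–56.7°C ✗; longest run = 2 ✓ — fails.
F2 (17 nt, A=5 T=2 G=7 C=3): 3' end GGG has 3 G/C ✓; Tm = 64.9 + 41·(10 − 16.4)/17 = 49.5°C ✓; longest run = 3 ✓ — passes.
F3 (24 nt, A=9 T=7 G=3 C=5): 3' end TTG has 1 G/C ✓; Tm = 64.9 + 41·(8 − 16.4)/24 = 50.6°C ✓; longest run = 3 ✓ — passes.
F4 (21 nt, A=3 T=3 G=9 C=6): 3' end CTT has 1 G/C ✓; Tm = 64.9 + 41·(15 − 16.4)/21 = 62.2°C, outside 46.7–56.7°C ✗; longest run = 2 ✓ — fails.

F2 and F3.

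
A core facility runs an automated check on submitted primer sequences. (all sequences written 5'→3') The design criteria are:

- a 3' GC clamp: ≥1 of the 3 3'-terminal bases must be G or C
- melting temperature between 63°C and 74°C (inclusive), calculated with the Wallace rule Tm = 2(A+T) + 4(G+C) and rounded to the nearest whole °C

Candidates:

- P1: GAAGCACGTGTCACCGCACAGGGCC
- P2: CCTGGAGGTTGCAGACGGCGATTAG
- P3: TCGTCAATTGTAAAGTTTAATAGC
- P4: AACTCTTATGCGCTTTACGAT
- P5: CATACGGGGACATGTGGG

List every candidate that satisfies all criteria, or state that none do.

None of the candidates satisfy all criteria.

P1 (25 nt, A=6 T=2 G=8 C=9): 3' end GCC has 3 G/C ✓; Tm = 2·8 + 4·17 = 84°C, outside 63–74°C ✗ — fails.
P2 (25 nt, A=5 T=5 G=10 C=5): 3' end TAG has 1 G/C ✓; Tm = 2·10 + 4·15 = 80°C, outside 63–74°C ✗ — fails.
P3 (24 nt, A=8 T=9 G=4 C=3): 3' end AGC has 2 G/C ✓; Tm = 2·17 + 4·7 = 62°C, outside 63–74°C ✗ — fails.
P4 (21 nt, A=5 T=8 G=3 C=5): 3' end GAT has 1 G/C ✓; Tm = 2·13 + 4·8 = 58°C, outside 63–74°C ✗ — fails.
P5 (18 nt, A=4 T=3 G=8 C=3): 3' end GGG has 3 G/C ✓; Tm = 2·7 + 4·11 = 58°C, outside 63–74°C ✗ — fails.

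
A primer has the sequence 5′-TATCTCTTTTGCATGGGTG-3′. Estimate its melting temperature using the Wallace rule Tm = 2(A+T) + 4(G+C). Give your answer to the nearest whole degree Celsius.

54°C

Base counts: A=2, T=9, G=5, C=3 (length 19).
Tm = 2·(2+9) + 4·(5+3) = 2·11 + 4·8 = 22 + 32 = 54°C.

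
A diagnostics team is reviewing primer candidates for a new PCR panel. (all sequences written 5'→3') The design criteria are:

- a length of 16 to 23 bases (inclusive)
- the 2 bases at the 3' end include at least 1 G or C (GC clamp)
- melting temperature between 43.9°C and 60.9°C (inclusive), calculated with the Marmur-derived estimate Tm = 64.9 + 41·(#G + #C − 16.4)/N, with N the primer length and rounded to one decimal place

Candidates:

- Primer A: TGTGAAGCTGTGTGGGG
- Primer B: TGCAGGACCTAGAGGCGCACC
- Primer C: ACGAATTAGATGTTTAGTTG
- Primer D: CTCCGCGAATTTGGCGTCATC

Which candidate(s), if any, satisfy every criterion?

Primer A, Primer B and Primer D.

Primer A (17 nt, A=2 T=5 G=9 C=1): length 17 ✓; 3' end GG has 2 G/C ✓; Tm = 64.9 + 41·(10 − 16.4)/17 = 49.5°C ✓ — passes.
Primer B (21 nt, A=5 T=2 G=7 C=7): length 21 ✓; 3' end CC has 2 G/C ✓; Tm = 64.9 + 41·(14 − 16.4)/21 = 60.2°C ✓ — passes.
Primer C (20 nt, A=6 T=8 G=5 C=1): length 20 ✓; 3' end TG has 1 G/C ✓; Tm = 64.9 + 41·(6 − 16.4)/20 = 43.6°C, outside 43.9–60.9°C ✗ — fails.
Primer D (21 nt, A=3 T=6 G=5 C=7): length 21 ✓; 3' end TC has 1 G/C ✓; Tm = 64.9 + 41·(12 − 16.4)/21 = 56.3°C ✓ — passes.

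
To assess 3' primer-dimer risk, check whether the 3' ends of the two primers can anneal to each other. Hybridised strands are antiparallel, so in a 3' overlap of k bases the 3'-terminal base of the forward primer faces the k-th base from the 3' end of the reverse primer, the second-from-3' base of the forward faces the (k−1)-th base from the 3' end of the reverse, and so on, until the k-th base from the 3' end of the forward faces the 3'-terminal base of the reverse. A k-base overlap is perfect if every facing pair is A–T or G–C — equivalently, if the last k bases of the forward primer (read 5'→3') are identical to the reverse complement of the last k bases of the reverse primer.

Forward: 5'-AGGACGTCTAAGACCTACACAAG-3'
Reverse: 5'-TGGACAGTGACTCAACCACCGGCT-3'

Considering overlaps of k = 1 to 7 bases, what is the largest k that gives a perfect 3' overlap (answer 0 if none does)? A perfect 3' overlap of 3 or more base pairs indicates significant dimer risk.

Last 7 bases (5'→3') — forward …ACACAAG, reverse …ACCGGCT.
Reverse complement of the reverse primer's last 7 bases: AGCCGGT; its first k bases are the reverse complement of the reverse primer's last k bases, so a perfect k-base overlap needs the forward primer's last k bases to equal them.
Comparing (forward last k vs required): k=1: G vs A ✗; k=2: AG vs AG ✓; k=3: AAG vs AGC ✗; k=4: CAAG vs AGCC ✗; k=5: ACAAG vs AGCCG ✗; k=6: CACAAG vs AGCCGG ✗; k=7: ACACAAG vs AGCCGGT ✗.
Only k = 2 is perfect, so the longest perfect 3' overlap is 2.

Longest perfect overlap: 2 complementary base pairs; below the dimer-risk threshold (threshold 3).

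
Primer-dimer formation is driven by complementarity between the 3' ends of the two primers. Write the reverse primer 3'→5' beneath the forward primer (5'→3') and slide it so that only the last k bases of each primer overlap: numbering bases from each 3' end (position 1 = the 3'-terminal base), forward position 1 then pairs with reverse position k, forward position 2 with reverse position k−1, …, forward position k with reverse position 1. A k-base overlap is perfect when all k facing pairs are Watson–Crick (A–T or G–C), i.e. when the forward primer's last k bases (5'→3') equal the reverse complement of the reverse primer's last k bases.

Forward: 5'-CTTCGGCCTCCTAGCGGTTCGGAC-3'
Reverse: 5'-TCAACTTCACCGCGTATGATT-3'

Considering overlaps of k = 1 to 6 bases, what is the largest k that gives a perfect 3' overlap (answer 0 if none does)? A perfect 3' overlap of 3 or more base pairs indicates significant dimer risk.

Longest perfect overlap: 0 complementary base pairs; below the dimer-risk threshold (threshold 3).

Last 6 bases (5'→3') — forward …TCGGAC, reverse …ATGATT.
Reverse complement of the reverse primer's last 6 bases: AATCAT; its first k bases are the reverse complement of the reverse primer's last k bases, so a perfect k-base overlap needs the forward primer's last k bases to equal them.
Comparing (forward last k vs required): k=1: C vs A ✗; k=2: AC vs AA ✗; k=3: GAC vs AAT ✗; k=4: GGAC vs AATC ✗; k=5: CGGAC vs AATCA ✗; k=6: TCGGAC vs AATCAT ✗.
No overlap length from 1 to 6 is perfect, so the longest perfect 3' overlap is 0.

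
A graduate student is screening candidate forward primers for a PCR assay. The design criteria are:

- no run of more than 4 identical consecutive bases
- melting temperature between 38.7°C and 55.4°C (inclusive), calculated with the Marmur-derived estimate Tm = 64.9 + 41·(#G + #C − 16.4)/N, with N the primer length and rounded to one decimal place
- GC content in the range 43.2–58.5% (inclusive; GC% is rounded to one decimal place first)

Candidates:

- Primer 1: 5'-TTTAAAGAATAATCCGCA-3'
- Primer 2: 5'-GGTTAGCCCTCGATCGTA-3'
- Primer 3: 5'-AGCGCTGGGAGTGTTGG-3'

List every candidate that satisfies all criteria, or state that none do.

Primer 2 only.

Primer 1 (18 nt, A=8 T=5 G=2 C=3): longest run = 3 ✓; Tm = 64.9 + 41·(5 − 16.4)/18 = 38.9°C ✓; GC 5/18 = 27.8%, outside 43.2–58.5% ✗ — fails.
Primer 2 (18 nt, A=3 T=5 G=5 C=5): longest run = 3 ✓; Tm = 64.9 + 41·(10 − 16.4)/18 = 50.3°C ✓; GC 10/18 = 55.6% ✓ — passes.
Primer 3 (17 nt, A=2 T=4 G=9 C=2): longest run = 3 ✓; Tm = 64.9 + 41·(11 − 16.4)/17 = 51.9°C ✓; GC 11/17 = 64.7%, outside 43.2–58.5% ✗ — fails.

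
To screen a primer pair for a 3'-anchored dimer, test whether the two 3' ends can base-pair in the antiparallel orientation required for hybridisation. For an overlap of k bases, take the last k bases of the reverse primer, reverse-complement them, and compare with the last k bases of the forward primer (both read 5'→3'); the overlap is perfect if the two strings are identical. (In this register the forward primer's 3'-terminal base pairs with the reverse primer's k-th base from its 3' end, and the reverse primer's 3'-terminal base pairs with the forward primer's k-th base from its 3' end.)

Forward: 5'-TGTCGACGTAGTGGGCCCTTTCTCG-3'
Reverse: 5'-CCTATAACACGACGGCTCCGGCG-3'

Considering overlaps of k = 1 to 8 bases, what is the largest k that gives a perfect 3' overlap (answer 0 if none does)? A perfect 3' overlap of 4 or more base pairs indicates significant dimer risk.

Last 8 bases (5'→3') — forward …CTTTCTCG, reverse …CTCCGGCG.
Reverse complement of the reverse primer's last 8 bases: CGCCGGAG; its first k bases are the reverse complement of the reverse primer's last k bases, so a perfect k-base overlap needs the forward primer's last k bases to equal them.
Comparing (forward last k vs required): k=1: G vs C ✗; k=2: CG vs CG ✓; k=3: TCG vs CGC ✗; k=4: CTCG vs CGCC ✗; k=5: TCTCG vs CGCCG ✗; k=6: TTCTCG vs CGCCGG ✗; k=7: TTTCTCG vs CGCCGGA ✗; k=8: CTTTCTCG vs CGCCGGAG ✗.
Only k = 2 is perfect, so the longest perfect 3' overlap is 2.

Longest perfect overlap: 2 complementary base pairs; below the dimer-risk threshold (threshold 4).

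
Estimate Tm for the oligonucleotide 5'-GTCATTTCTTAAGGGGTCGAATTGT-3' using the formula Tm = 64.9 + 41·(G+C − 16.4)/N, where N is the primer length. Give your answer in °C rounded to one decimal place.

Base counts: A=5, T=10, G=7, C=3; G+C = 10, N = 25.
Tm = 64.9 + 41·(10 − 16.4)/25 = 64.9 + -262.40/25 = 54.4°C.

54.4°C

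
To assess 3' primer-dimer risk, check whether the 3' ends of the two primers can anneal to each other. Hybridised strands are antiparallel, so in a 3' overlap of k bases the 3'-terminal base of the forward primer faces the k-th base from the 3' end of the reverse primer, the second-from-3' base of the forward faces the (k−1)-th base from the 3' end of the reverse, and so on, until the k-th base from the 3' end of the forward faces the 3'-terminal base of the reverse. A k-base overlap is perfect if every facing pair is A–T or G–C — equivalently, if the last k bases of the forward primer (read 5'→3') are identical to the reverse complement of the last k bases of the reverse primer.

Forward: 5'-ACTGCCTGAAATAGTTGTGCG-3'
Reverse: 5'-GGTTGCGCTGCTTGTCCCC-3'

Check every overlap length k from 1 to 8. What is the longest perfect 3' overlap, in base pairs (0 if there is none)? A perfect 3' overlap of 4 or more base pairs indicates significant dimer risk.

Longest perfect overlap: 1 complementary base pair; below the dimer-risk threshold (threshold 4).

Last 8 bases (5'→3') — forward …GTTGTGCG, reverse …TTGTCCCC.
Reverse complement of the reverse primer's last 8 bases: GGGGACAA; its first k bases are the reverse complement of the reverse primer's last k bases, so a perfect k-base overlap needs the forward primer's last k bases to equal them.
Comparing (forward last k vs required): k=1: G vs G ✓; k=2: CG vs GG ✗; k=3: GCG vs GGG ✗; k=4: TGCG vs GGGG ✗; k=5: GTGCG vs GGGGA ✗; k=6: TGTGCG vs GGGGAC ✗; k=7: TTGTGCG vs GGGGACA ✗; k=8: GTTGTGCG vs GGGGACAA ✗.
Only k = 1 is perfect, so the longest perfect 3' overlap is 1.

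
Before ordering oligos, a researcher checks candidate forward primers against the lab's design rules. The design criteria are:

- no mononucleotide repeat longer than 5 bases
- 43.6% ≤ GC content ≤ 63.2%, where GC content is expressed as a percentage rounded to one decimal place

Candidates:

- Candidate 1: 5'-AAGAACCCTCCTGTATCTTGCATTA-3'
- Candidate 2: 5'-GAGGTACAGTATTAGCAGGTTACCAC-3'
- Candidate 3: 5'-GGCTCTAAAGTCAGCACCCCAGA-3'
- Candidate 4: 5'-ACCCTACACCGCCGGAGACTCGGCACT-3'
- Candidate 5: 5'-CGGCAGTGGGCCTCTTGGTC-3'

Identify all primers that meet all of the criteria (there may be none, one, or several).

Candidate 1 (25 nt, A=7 T=8 G=3 C=7): longest run = 3 ✓; GC 10/25 = 40.0%, outside 43.6–63.2% ✗ — fails.
Candidate 2 (26 nt, A=8 T=6 G=7 C=5): longest run = 2 ✓; GC 12/26 = 46.2% ✓ — passes.
Candidate 3 (23 nt, A=7 T=3 G=5 C=8): longest run = 4 ✓; GC 13/23 = 56.5% ✓ — passes.
Candidate 4 (27 nt, A=6 T=3 G=6 C=12): longest run = 3 ✓; GC 18/27 = 66.7%, outside 43.6–63.2% ✗ — fails.
Candidate 5 (20 nt, A=1 T=5 G=8 C=6): longest run = 3 ✓; GC 14/20 = 70.0%, outside 43.6–63.2% ✗ — fails.

Candidate 2 and Candidate 3.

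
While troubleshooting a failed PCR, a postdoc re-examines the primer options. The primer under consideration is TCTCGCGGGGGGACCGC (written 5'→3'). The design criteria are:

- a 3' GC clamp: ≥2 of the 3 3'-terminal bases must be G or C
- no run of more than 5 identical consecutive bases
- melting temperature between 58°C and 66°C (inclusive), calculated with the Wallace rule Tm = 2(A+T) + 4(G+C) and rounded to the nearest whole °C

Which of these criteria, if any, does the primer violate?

Base counts: A=1, T=2, G=8, C=6 (length 17).
GC clamp: 3' end CGC has 3 G/C ✓
homopolymer run: longest run = 6, exceeds 5 ✗
Tm: Tm = 2·3 + 4·14 = 62°C ✓

Fails: homopolymer run.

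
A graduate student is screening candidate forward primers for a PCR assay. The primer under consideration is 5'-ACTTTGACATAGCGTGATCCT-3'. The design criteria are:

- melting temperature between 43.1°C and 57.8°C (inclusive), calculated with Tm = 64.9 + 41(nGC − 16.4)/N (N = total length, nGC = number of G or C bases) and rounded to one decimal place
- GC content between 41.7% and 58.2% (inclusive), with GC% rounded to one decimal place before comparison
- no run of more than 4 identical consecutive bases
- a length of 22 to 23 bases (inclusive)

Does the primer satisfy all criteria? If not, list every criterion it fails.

Base counts: A=5, T=7, G=4, C=5 (length 21).
Tm: Tm = 64.9 + 41·(9 − 16.4)/21 = 50.5°C ✓
GC content: GC 9/21 = 42.9% ✓
homopolymer run: longest run = 3 ✓
length: length 21, outside 22–23 ✗

Fails: length.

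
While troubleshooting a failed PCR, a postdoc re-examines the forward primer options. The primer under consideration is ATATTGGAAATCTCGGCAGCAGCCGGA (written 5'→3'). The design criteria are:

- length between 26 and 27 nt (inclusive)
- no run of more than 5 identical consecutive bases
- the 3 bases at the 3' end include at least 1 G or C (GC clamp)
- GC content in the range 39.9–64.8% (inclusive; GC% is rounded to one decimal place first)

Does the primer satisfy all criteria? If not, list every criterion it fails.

Meets all criteria.

Base counts: A=8, T=5, G=8, C=6 (length 27).
length: length 27 ✓
homopolymer run: longest run = 3 ✓
GC clamp: 3' end GGA has 2 G/C ✓
GC content: GC 14/27 = 51.9% ✓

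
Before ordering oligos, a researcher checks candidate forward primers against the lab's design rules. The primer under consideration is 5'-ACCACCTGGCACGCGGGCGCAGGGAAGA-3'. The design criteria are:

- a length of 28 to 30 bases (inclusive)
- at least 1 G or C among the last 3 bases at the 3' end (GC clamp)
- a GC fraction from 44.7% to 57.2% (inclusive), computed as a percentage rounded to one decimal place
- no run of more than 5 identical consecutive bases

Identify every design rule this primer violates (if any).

Base counts: A=7, T=1, G=11, C=9 (length 28).
length: length 28 ✓
GC clamp: 3' end AGA has 1 G/C ✓
GC content: GC 20/28 = 71.4%, outside 44.7–57.2% ✗
homopolymer run: longest run = 3 ✓

Fails: GC content.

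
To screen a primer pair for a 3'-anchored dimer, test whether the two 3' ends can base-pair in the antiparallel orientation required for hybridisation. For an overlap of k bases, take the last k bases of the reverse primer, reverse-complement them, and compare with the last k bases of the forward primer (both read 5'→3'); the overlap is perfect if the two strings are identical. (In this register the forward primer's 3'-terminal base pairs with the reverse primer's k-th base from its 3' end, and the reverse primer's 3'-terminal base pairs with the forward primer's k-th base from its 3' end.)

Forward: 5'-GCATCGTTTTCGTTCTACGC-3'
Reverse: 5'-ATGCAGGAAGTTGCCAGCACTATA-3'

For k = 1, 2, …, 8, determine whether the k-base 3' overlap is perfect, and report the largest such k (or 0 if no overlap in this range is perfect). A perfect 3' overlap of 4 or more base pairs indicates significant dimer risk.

Longest perfect overlap: 0 complementary base pairs; below the dimer-risk threshold (threshold 4).

Last 8 bases (5'→3') — forward …TTCTACGC, reverse …GCACTATA.
Reverse complement of the reverse primer's last 8 bases: TATAGTGC; its first k bases are the reverse complement of the reverse primer's last k bases, so a perfect k-base overlap needs the forward primer's last k bases to equal them.
Comparing (forward last k vs required): k=1: C vs T ✗; k=2: GC vs TA ✗; k=3: CGC vs TAT ✗; k=4: ACGC vs TATA ✗; k=5: TACGC vs TATAG ✗; k=6: CTACGC vs TATAGT ✗; k=7: TCTACGC vs TATAGTG ✗; k=8: TTCTACGC vs TATAGTGC ✗.
No overlap length from 1 to 8 is perfect, so the longest perfect 3' overlap is 0.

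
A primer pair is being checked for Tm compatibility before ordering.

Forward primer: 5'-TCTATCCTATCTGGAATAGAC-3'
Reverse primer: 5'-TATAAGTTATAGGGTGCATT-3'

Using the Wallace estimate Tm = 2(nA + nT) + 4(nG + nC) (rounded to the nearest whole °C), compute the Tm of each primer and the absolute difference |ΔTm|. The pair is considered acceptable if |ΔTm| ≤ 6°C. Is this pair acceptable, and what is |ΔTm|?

Forward: A=6 T=7 G=3 C=5 → Tm = 2·13 + 4·8 = 58°C.
Reverse: A=6 T=8 G=5 C=1 → Tm = 2·14 + 4·6 = 52°C.
|ΔTm| = |58 − 52| = 6°C, ≤ 6°C.

|ΔTm| = 6°C; the pair is acceptable.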